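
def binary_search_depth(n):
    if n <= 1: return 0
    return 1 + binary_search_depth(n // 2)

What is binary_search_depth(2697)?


2697 / 2 = 1348
1348 / 2 = 674
674 / 2 = 337
337 / 2 = 168
168 / 2 = 84
84 / 2 = 42
42 / 2 = 21
21 / 2 = 10
10 / 2 = 5
5 / 2 = 2
2 / 2 = 1
Reached 1 after 11 halvings

11


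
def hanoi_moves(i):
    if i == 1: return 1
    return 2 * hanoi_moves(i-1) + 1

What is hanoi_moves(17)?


hanoi_moves(17) = 2 * hanoi_moves(16) + 1
hanoi_moves(16) = 2 * hanoi_moves(15) + 1
hanoi_moves(15) = 2 * hanoi_moves(14) + 1
hanoi_moves(14) = 2 * hanoi_moves(13) + 1
hanoi_moves(13) = 2 * hanoi_moves(12) + 1
hanoi_moves(12) = 2 * hanoi_moves(11) + 1
hanoi_moves(11) = 2 * hanoi_moves(10) + 1
hanoi_moves(10) = 2 * hanoi_moves(9) + 1
hanoi_moves(9) = 2 * hanoi_moves(8) + 1
hanoi_moves(8) = 2 * hanoi_moves(7) + 1
hanoi_moves(7) = 2 * hanoi_moves(6) + 1
hanoi_moves(6) = 2 * hanoi_moves(5) + 1
hanoi_moves(5) = 2 * hanoi_moves(4) + 1
hanoi_moves(4) = 2 * hanoi_moves(3) + 1
hanoi_moves(3) = 2 * hanoi_moves(2) + 1
hanoi_moves(2) = 2 * hanoi_moves(1) + 1
hanoi_moves(1) = 1  (base case)
hanoi_moves(2) = 2 * 1 + 1 = 3
hanoi_moves(3) = 2 * 3 + 1 = 7
hanoi_moves(4) = 2 * 7 + 1 = 15
hanoi_moves(5) = 2 * 15 + 1 = 31
hanoi_moves(6) = 2 * 31 + 1 = 63
hanoi_moves(7) = 2 * 63 + 1 = 127
hanoi_moves(8) = 2 * 127 + 1 = 255
hanoi_moves(9) = 2 * 255 + 1 = 511
hanoi_moves(10) = 2 * 511 + 1 = 1023
hanoi_moves(11) = 2 * 1023 + 1 = 2047
hanoi_moves(12) = 2 * 2047 + 1 = 4095
hanoi_moves(13) = 2 * 4095 + 1 = 8191
hanoi_moves(14) = 2 * 8191 + 1 = 16383
hanoi_moves(15) = 2 * 16383 + 1 = 32767
hanoi_moves(16) = 2 * 32767 + 1 = 65535
hanoi_moves(17) = 2 * 65535 + 1 = 131071

131071


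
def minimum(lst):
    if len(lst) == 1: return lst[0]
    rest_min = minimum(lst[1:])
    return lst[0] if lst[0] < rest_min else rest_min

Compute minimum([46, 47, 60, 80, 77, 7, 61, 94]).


minimum([46, 47, 60, 80, 77, 7, 61, 94]): compare 46 with minimum([47, 60, 80, 77, 7, 61, 94])
minimum([47, 60, 80, 77, 7, 61, 94]): compare 47 with minimum([60, 80, 77, 7, 61, 94])
minimum([60, 80, 77, 7, 61, 94]): compare 60 with minimum([80, 77, 7, 61, 94])
minimum([80, 77, 7, 61, 94]): compare 80 with minimum([77, 7, 61, 94])
minimum([77, 7, 61, 94]): compare 77 with minimum([7, 61, 94])
minimum([7, 61, 94]): compare 7 with minimum([61, 94])
minimum([61, 94]): compare 61 with minimum([94])
minimum([94]) = 94  (base case)
Compare 61 with 94 -> 61
Compare 7 with 61 -> 7
Compare 77 with 7 -> 7
Compare 80 with 7 -> 7
Compare 60 with 7 -> 7
Compare 47 with 7 -> 7
Compare 46 with 7 -> 7

7


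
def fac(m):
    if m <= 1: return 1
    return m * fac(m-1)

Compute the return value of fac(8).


fac(8)
= 8 * fac(7)
= 8 * 7 * fac(6)
= 8 * 7 * 6 * fac(5)
= 8 * 7 * 6 * 5 * fac(4)
= 8 * 7 * 6 * 5 * 4 * fac(3)
= 8 * 7 * 6 * 5 * 4 * 3 * fac(2)
= 8 * 7 * 6 * 5 * 4 * 3 * 2 * fac(1)
= 8 * 7 * 6 * 5 * 4 * 3 * 2 * 1
= 40320

40320


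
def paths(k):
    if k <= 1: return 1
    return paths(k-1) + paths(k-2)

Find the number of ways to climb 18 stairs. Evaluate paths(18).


Building up from base cases:
paths(0) = 1
paths(1) = 1
paths(2) = paths(1) + paths(0) = 1 + 1 = 2
paths(3) = paths(2) + paths(1) = 2 + 1 = 3
paths(4) = paths(3) + paths(2) = 3 + 2 = 5
paths(5) = paths(4) + paths(3) = 5 + 3 = 8
paths(6) = paths(5) + paths(4) = 8 + 5 = 13
paths(7) = paths(6) + paths(5) = 13 + 8 = 21
paths(8) = paths(7) + paths(6) = 21 + 13 = 34
paths(9) = paths(8) + paths(7) = 34 + 21 = 55
paths(10) = paths(9) + paths(8) = 55 + 34 = 89
paths(11) = paths(10) + paths(9) = 89 + 55 = 144
paths(12) = paths(11) + paths(10) = 144 + 89 = 233
paths(13) = paths(12) + paths(11) = 233 + 144 = 377
paths(14) = paths(13) + paths(12) = 377 + 233 = 610
paths(15) = paths(14) + paths(13) = 610 + 377 = 987
paths(16) = paths(15) + paths(14) = 987 + 610 = 1597
paths(17) = paths(16) + paths(15) = 1597 + 987 = 2584
paths(18) = paths(17) + paths(16) = 2584 + 1597 = 4181

4181


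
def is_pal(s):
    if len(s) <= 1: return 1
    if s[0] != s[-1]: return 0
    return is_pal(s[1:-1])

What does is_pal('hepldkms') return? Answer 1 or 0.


is_pal('hepldkms'): s[0]='h' != s[-1]='s' -> return 0
Result: 0 (not a palindrome)

0


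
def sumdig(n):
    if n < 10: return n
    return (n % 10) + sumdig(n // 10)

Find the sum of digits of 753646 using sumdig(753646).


sumdig(753646) = 6 + sumdig(75364)
sumdig(75364) = 4 + sumdig(7536)
sumdig(7536) = 6 + sumdig(753)
sumdig(753) = 3 + sumdig(75)
sumdig(75) = 5 + sumdig(7)
sumdig(7) = 7  (base case)
Total: 6 + 4 + 6 + 3 + 5 + 7 = 31

31


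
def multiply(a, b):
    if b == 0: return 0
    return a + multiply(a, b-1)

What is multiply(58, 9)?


multiply(58, 9) = 58 + multiply(58, 8)
multiply(58, 8) = 58 + multiply(58, 7)
multiply(58, 7) = 58 + multiply(58, 6)
multiply(58, 6) = 58 + multiply(58, 5)
multiply(58, 5) = 58 + multiply(58, 4)
multiply(58, 4) = 58 + multiply(58, 3)
multiply(58, 3) = 58 + multiply(58, 2)
multiply(58, 2) = 58 + multiply(58, 1)
multiply(58, 1) = 58 + multiply(58, 0)
multiply(58, 0) = 0  (base case)
Total: 58 + 58 + 58 + 58 + 58 + 58 + 58 + 58 + 58 + 0 = 522

522


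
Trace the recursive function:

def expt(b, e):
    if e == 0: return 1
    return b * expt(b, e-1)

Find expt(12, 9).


expt(12, 9)
= 12 * expt(12, 8)
= 12 * 12 * expt(12, 7)
= 12 * 12 * 12 * expt(12, 6)
= 12 * 12 * 12 * 12 * expt(12, 5)
= 12 * 12 * 12 * 12 * 12 * expt(12, 4)
= 12 * 12 * 12 * 12 * 12 * 12 * expt(12, 3)
= 12 * 12 * 12 * 12 * 12 * 12 * 12 * expt(12, 2)
= 12 * 12 * 12 * 12 * 12 * 12 * 12 * 12 * expt(12, 1)
= 12 * 12 * 12 * 12 * 12 * 12 * 12 * 12 * 12 * expt(12, 0)
= 12 * 12 * 12 * 12 * 12 * 12 * 12 * 12 * 12 * 1
= 5159780352

5159780352


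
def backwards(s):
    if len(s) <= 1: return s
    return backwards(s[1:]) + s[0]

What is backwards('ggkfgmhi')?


backwards('ggkfgmhi') = backwards('gkfgmhi') + 'g'
backwards('gkfgmhi') = backwards('kfgmhi') + 'g'
backwards('kfgmhi') = backwards('fgmhi') + 'k'
backwards('fgmhi') = backwards('gmhi') + 'f'
backwards('gmhi') = backwards('mhi') + 'g'
backwards('mhi') = backwards('hi') + 'm'
backwards('hi') = backwards('i') + 'h'
backwards('i') = 'i'  (base case)
Concatenating: 'i' + 'h' + 'm' + 'g' + 'f' + 'k' + 'g' + 'g' = 'ihmgfkgg'

ihmgfkgg


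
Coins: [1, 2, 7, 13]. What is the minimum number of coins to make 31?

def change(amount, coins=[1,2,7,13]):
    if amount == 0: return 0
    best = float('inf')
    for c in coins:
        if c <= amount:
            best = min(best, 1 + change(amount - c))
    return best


Building up with DP:
change(0) = 0
change(1) = min(1+change(0)=1+0=1) = 1
change(2) = min(1+change(1)=1+1=2, 1+change(0)=1+0=1) = 1
change(3) = min(1+change(2)=1+1=2, 1+change(1)=1+1=2) = 2
change(4) = min(1+change(3)=1+2=3, 1+change(2)=1+1=2) = 2
change(5) = min(1+change(4)=1+2=3, 1+change(3)=1+2=3) = 3
change(6) = min(1+change(5)=1+3=4, 1+change(4)=1+2=3) = 3
change(7) = min(1+change(6)=1+3=4, 1+change(5)=1+3=4, 1+change(0)=1+0=1) = 1
change(8) = min(1+change(7)=1+1=2, 1+change(6)=1+3=4, 1+change(1)=1+1=2) = 2
change(9) = min(1+change(8)=1+2=3, 1+change(7)=1+1=2, 1+change(2)=1+1=2) = 2
change(10) = min(1+change(9)=1+2=3, 1+change(8)=1+2=3, 1+change(3)=1+2=3) = 3
change(11) = min(1+change(10)=1+3=4, 1+change(9)=1+2=3, 1+change(4)=1+2=3) = 3
change(12) = min(1+change(11)=1+3=4, 1+change(10)=1+3=4, 1+change(5)=1+3=4) = 4
change(13) = min(1+change(12)=1+4=5, 1+change(11)=1+3=4, 1+change(6)=1+3=4, 1+change(0)=1+0=1) = 1
change(14) = min(1+change(13)=1+1=2, 1+change(12)=1+4=5, 1+change(7)=1+1=2, 1+change(1)=1+1=2) = 2
change(15) = min(1+change(14)=1+2=3, 1+change(13)=1+1=2, 1+change(8)=1+2=3, 1+change(2)=1+1=2) = 2
change(16) = min(1+change(15)=1+2=3, 1+change(14)=1+2=3, 1+change(9)=1+2=3, 1+change(3)=1+2=3) = 3
change(17) = min(1+change(16)=1+3=4, 1+change(15)=1+2=3, 1+change(10)=1+3=4, 1+change(4)=1+2=3) = 3
change(18) = min(1+change(17)=1+3=4, 1+change(16)=1+3=4, 1+change(11)=1+3=4, 1+change(5)=1+3=4) = 4
change(19) = min(1+change(18)=1+4=5, 1+change(17)=1+3=4, 1+change(12)=1+4=5, 1+change(6)=1+3=4) = 4
change(20) = min(1+change(19)=1+4=5, 1+change(18)=1+4=5, 1+change(13)=1+1=2, 1+change(7)=1+1=2) = 2
change(21) = min(1+change(20)=1+2=3, 1+change(19)=1+4=5, 1+change(14)=1+2=3, 1+change(8)=1+2=3) = 3
change(22) = min(1+change(21)=1+3=4, 1+change(20)=1+2=3, 1+change(15)=1+2=3, 1+change(9)=1+2=3) = 3
change(23) = min(1+change(22)=1+3=4, 1+change(21)=1+3=4, 1+change(16)=1+3=4, 1+change(10)=1+3=4) = 4
change(24) = min(1+change(23)=1+4=5, 1+change(22)=1+3=4, 1+change(17)=1+3=4, 1+change(11)=1+3=4) = 4
change(25) = min(1+change(24)=1+4=5, 1+change(23)=1+4=5, 1+change(18)=1+4=5, 1+change(12)=1+4=5) = 5
change(26) = min(1+change(25)=1+5=6, 1+change(24)=1+4=5, 1+change(19)=1+4=5, 1+change(13)=1+1=2) = 2
change(27) = min(1+change(26)=1+2=3, 1+change(25)=1+5=6, 1+change(20)=1+2=3, 1+change(14)=1+2=3) = 3
change(28) = min(1+change(27)=1+3=4, 1+change(26)=1+2=3, 1+change(21)=1+3=4, 1+change(15)=1+2=3) = 3
change(29) = min(1+change(28)=1+3=4, 1+change(27)=1+3=4, 1+change(22)=1+3=4, 1+change(16)=1+3=4) = 4
change(30) = min(1+change(29)=1+4=5, 1+change(28)=1+3=4, 1+change(23)=1+4=5, 1+change(17)=1+3=4) = 4
change(31) = min(1+change(30)=1+4=5, 1+change(29)=1+4=5, 1+change(24)=1+4=5, 1+change(18)=1+4=5) = 5

5


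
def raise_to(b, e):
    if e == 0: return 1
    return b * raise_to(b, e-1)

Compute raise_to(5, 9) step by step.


raise_to(5, 9)
= 5 * raise_to(5, 8)
= 5 * 5 * raise_to(5, 7)
= 5 * 5 * 5 * raise_to(5, 6)
= 5 * 5 * 5 * 5 * raise_to(5, 5)
= 5 * 5 * 5 * 5 * 5 * raise_to(5, 4)
= 5 * 5 * 5 * 5 * 5 * 5 * raise_to(5, 3)
= 5 * 5 * 5 * 5 * 5 * 5 * 5 * raise_to(5, 2)
= 5 * 5 * 5 * 5 * 5 * 5 * 5 * 5 * raise_to(5, 1)
= 5 * 5 * 5 * 5 * 5 * 5 * 5 * 5 * 5 * raise_to(5, 0)
= 5 * 5 * 5 * 5 * 5 * 5 * 5 * 5 * 5 * 1
= 1953125

1953125


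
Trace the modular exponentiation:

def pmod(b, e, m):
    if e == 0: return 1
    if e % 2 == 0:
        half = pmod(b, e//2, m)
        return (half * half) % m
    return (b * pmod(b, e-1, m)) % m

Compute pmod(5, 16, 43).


pmod(5, 16, 43): e is even, compute pmod(5, 8, 43)
  pmod(5, 8, 43): e is even, compute pmod(5, 4, 43)
    pmod(5, 4, 43): e is even, compute pmod(5, 2, 43)
      pmod(5, 2, 43): e is even, compute pmod(5, 1, 43)
        pmod(5, 1, 43): e is odd, compute pmod(5, 0, 43)
          pmod(5, 0, 43) = 1
        (5 * 1) % 43 = 5
      half=5, (5*5) % 43 = 25
    half=25, (25*25) % 43 = 23
  half=23, (23*23) % 43 = 13
half=13, (13*13) % 43 = 40

40


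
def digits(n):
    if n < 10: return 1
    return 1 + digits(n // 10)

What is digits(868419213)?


digits(868419213) = 1 + digits(86841921)
digits(86841921) = 1 + digits(8684192)
digits(8684192) = 1 + digits(868419)
digits(868419) = 1 + digits(86841)
digits(86841) = 1 + digits(8684)
digits(8684) = 1 + digits(868)
digits(868) = 1 + digits(86)
digits(86) = 1 + digits(8)
digits(8) = 1  (base case: 8 < 10)
Unwinding: 1 + 1 + 1 + 1 + 1 + 1 + 1 + 1 + 1 = 9

9


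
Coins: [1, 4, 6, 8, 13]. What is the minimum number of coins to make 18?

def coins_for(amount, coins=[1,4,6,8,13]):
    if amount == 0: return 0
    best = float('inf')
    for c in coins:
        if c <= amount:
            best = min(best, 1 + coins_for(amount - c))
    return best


Building up with DP:
coins_for(0) = 0
coins_for(1) = min(1+coins_for(0)=1+0=1) = 1
coins_for(2) = min(1+coins_for(1)=1+1=2) = 2
coins_for(3) = min(1+coins_for(2)=1+2=3) = 3
coins_for(4) = min(1+coins_for(3)=1+3=4, 1+coins_for(0)=1+0=1) = 1
coins_for(5) = min(1+coins_for(4)=1+1=2, 1+coins_for(1)=1+1=2) = 2
coins_for(6) = min(1+coins_for(5)=1+2=3, 1+coins_for(2)=1+2=3, 1+coins_for(0)=1+0=1) = 1
coins_for(7) = min(1+coins_for(6)=1+1=2, 1+coins_for(3)=1+3=4, 1+coins_for(1)=1+1=2) = 2
coins_for(8) = min(1+coins_for(7)=1+2=3, 1+coins_for(4)=1+1=2, 1+coins_for(2)=1+2=3, 1+coins_for(0)=1+0=1) = 1
coins_for(9) = min(1+coins_for(8)=1+1=2, 1+coins_for(5)=1+2=3, 1+coins_for(3)=1+3=4, 1+coins_for(1)=1+1=2) = 2
coins_for(10) = min(1+coins_for(9)=1+2=3, 1+coins_for(6)=1+1=2, 1+coins_for(4)=1+1=2, 1+coins_for(2)=1+2=3) = 2
coins_for(11) = min(1+coins_for(10)=1+2=3, 1+coins_for(7)=1+2=3, 1+coins_for(5)=1+2=3, 1+coins_for(3)=1+3=4) = 3
coins_for(12) = min(1+coins_for(11)=1+3=4, 1+coins_for(8)=1+1=2, 1+coins_for(6)=1+1=2, 1+coins_for(4)=1+1=2) = 2
coins_for(13) = min(1+coins_for(12)=1+2=3, 1+coins_for(9)=1+2=3, 1+coins_for(7)=1+2=3, 1+coins_for(5)=1+2=3, 1+coins_for(0)=1+0=1) = 1
coins_for(14) = min(1+coins_for(13)=1+1=2, 1+coins_for(10)=1+2=3, 1+coins_for(8)=1+1=2, 1+coins_for(6)=1+1=2, 1+coins_for(1)=1+1=2) = 2
coins_for(15) = min(1+coins_for(14)=1+2=3, 1+coins_for(11)=1+3=4, 1+coins_for(9)=1+2=3, 1+coins_for(7)=1+2=3, 1+coins_for(2)=1+2=3) = 3
coins_for(16) = min(1+coins_for(15)=1+3=4, 1+coins_for(12)=1+2=3, 1+coins_for(10)=1+2=3, 1+coins_for(8)=1+1=2, 1+coins_for(3)=1+3=4) = 2
coins_for(17) = min(1+coins_for(16)=1+2=3, 1+coins_for(13)=1+1=2, 1+coins_for(11)=1+3=4, 1+coins_for(9)=1+2=3, 1+coins_for(4)=1+1=2) = 2
coins_for(18) = min(1+coins_for(17)=1+2=3, 1+coins_for(14)=1+2=3, 1+coins_for(12)=1+2=3, 1+coins_for(10)=1+2=3, 1+coins_for(5)=1+2=3) = 3

3


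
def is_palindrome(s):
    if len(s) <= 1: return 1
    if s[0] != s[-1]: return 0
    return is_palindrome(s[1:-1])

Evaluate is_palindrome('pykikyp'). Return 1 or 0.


is_palindrome('pykikyp'): s[0]='p' == s[-1]='p' -> check is_palindrome('ykiky')
is_palindrome('ykiky'): s[0]='y' == s[-1]='y' -> check is_palindrome('kik')
is_palindrome('kik'): s[0]='k' == s[-1]='k' -> check is_palindrome('i')
is_palindrome('i'): len <= 1 -> return 1  (base case)
Result: 1 (palindrome)

1


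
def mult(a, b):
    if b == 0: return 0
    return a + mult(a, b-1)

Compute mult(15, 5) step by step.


mult(15, 5) = 15 + mult(15, 4)
mult(15, 4) = 15 + mult(15, 3)
mult(15, 3) = 15 + mult(15, 2)
mult(15, 2) = 15 + mult(15, 1)
mult(15, 1) = 15 + mult(15, 0)
mult(15, 0) = 0  (base case)
Total: 15 + 15 + 15 + 15 + 15 + 0 = 75

75


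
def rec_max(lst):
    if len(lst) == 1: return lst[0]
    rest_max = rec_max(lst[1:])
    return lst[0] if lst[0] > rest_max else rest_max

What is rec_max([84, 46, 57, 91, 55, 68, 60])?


rec_max([84, 46, 57, 91, 55, 68, 60]): compare 84 with rec_max([46, 57, 91, 55, 68, 60])
rec_max([46, 57, 91, 55, 68, 60]): compare 46 with rec_max([57, 91, 55, 68, 60])
rec_max([57, 91, 55, 68, 60]): compare 57 with rec_max([91, 55, 68, 60])
rec_max([91, 55, 68, 60]): compare 91 with rec_max([55, 68, 60])
rec_max([55, 68, 60]): compare 55 with rec_max([68, 60])
rec_max([68, 60]): compare 68 with rec_max([60])
rec_max([60]) = 60  (base case)
Compare 68 with 60 -> 68
Compare 55 with 68 -> 68
Compare 91 with 68 -> 91
Compare 57 with 91 -> 91
Compare 46 with 91 -> 91
Compare 84 with 91 -> 91

91


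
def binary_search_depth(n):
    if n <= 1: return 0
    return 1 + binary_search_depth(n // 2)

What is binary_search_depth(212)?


212 / 2 = 106
106 / 2 = 53
53 / 2 = 26
26 / 2 = 13
13 / 2 = 6
6 / 2 = 3
3 / 2 = 1
Reached 1 after 7 halvings

7


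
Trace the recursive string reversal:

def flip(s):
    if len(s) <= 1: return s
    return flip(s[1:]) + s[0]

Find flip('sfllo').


flip('sfllo') = flip('fllo') + 's'
flip('fllo') = flip('llo') + 'f'
flip('llo') = flip('lo') + 'l'
flip('lo') = flip('o') + 'l'
flip('o') = 'o'  (base case)
Concatenating: 'o' + 'l' + 'l' + 'f' + 's' = 'ollfs'

ollfs


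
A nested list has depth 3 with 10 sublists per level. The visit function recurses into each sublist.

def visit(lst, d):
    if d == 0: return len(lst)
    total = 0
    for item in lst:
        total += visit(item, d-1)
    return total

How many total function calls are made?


At depth 0 (root): 1 call
At depth 1: each of 1 parents calls visit on 10 children = 10 calls
At depth 2: each of 10 parents calls visit on 10 children = 100 calls
At depth 3: each of 100 parents calls visit on 10 children = 1000 calls
Total: 1 + 10 + 100 + 1000 = 1111

1111


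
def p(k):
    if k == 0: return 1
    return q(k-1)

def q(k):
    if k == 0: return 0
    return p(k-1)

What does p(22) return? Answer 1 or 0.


p(22) = q(21)
q(21) = p(20)
p(20) = q(19)
q(19) = p(18)
p(18) = q(17)
q(17) = p(16)
p(16) = q(15)
q(15) = p(14)
p(14) = q(13)
q(13) = p(12)
p(12) = q(11)
q(11) = p(10)
p(10) = q(9)
q(9) = p(8)
p(8) = q(7)
q(7) = p(6)
p(6) = q(5)
q(5) = p(4)
p(4) = q(3)
q(3) = p(2)
p(2) = q(1)
q(1) = p(0)
p(0) = 1  (base case)
Result: 1

1


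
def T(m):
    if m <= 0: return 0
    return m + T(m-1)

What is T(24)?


T(24)
= 24 + 23 + 22 + 21 + 20 + 19 + 18 + 17 + 16 + 15 + 14 + 13 + 12 + 11 + 10 + 9 + 8 + 7 + 6 + 5 + 4 + 3 + 2 + 1 + T(0)
= 24 + 23 + 22 + 21 + 20 + 19 + 18 + 17 + 16 + 15 + 14 + 13 + 12 + 11 + 10 + 9 + 8 + 7 + 6 + 5 + 4 + 3 + 2 + 1 + 0
= 300

300


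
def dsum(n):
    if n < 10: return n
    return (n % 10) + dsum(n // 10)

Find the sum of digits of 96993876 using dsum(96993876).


dsum(96993876) = 6 + dsum(9699387)
dsum(9699387) = 7 + dsum(969938)
dsum(969938) = 8 + dsum(96993)
dsum(96993) = 3 + dsum(9699)
dsum(9699) = 9 + dsum(969)
dsum(969) = 9 + dsum(96)
dsum(96) = 6 + dsum(9)
dsum(9) = 9  (base case)
Total: 6 + 7 + 8 + 3 + 9 + 9 + 6 + 9 = 57

57


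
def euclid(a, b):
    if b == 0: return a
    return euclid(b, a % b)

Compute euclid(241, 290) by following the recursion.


euclid(241, 290) = euclid(290, 241)
euclid(290, 241) = euclid(241, 49)
euclid(241, 49) = euclid(49, 45)
euclid(49, 45) = euclid(45, 4)
euclid(45, 4) = euclid(4, 1)
euclid(4, 1) = euclid(1, 0)
euclid(1, 0) = 1  (base case)

1


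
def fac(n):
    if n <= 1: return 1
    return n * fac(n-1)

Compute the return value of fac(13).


fac(13)
= 13 * fac(12)
= 13 * 12 * fac(11)
= 13 * 12 * 11 * fac(10)
= 13 * 12 * 11 * 10 * fac(9)
= 13 * 12 * 11 * 10 * 9 * fac(8)
= 13 * 12 * 11 * 10 * 9 * 8 * fac(7)
= 13 * 12 * 11 * 10 * 9 * 8 * 7 * fac(6)
= 13 * 12 * 11 * 10 * 9 * 8 * 7 * 6 * fac(5)
= 13 * 12 * 11 * 10 * 9 * 8 * 7 * 6 * 5 * fac(4)
= 13 * 12 * 11 * 10 * 9 * 8 * 7 * 6 * 5 * 4 * fac(3)
= 13 * 12 * 11 * 10 * 9 * 8 * 7 * 6 * 5 * 4 * 3 * fac(2)
= 13 * 12 * 11 * 10 * 9 * 8 * 7 * 6 * 5 * 4 * 3 * 2 * fac(1)
= 13 * 12 * 11 * 10 * 9 * 8 * 7 * 6 * 5 * 4 * 3 * 2 * 1
= 6227020800

6227020800


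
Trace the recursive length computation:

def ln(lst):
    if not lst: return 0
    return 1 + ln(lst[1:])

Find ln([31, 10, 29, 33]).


ln([31, 10, 29, 33]) = 1 + ln([10, 29, 33])
ln([10, 29, 33]) = 1 + ln([29, 33])
ln([29, 33]) = 1 + ln([33])
ln([33]) = 1 + ln([])
ln([]) = 0  (base case)
Unwinding: 1 + 1 + 1 + 1 + 0 = 4

4


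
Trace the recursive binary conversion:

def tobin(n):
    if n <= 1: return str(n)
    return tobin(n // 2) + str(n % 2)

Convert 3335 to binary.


tobin(3335) = tobin(1667) + '1'
tobin(1667) = tobin(833) + '1'
tobin(833) = tobin(416) + '1'
tobin(416) = tobin(208) + '0'
tobin(208) = tobin(104) + '0'
tobin(104) = tobin(52) + '0'
tobin(52) = tobin(26) + '0'
tobin(26) = tobin(13) + '0'
tobin(13) = tobin(6) + '1'
tobin(6) = tobin(3) + '0'
tobin(3) = tobin(1) + '1'
tobin(1) = '1'  (base case)
Concatenating: '1' + '1' + '0' + '1' + '0' + '0' + '0' + '0' + '0' + '1' + '1' + '1' = '110100000111'

110100000111


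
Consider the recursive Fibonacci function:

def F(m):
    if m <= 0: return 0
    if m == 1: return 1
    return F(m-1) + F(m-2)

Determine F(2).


Computing F(2) bottom-up:
F(0) = 0
F(1) = 1
F(2) = F(1) + F(0) = 1 + 0 = 1

1


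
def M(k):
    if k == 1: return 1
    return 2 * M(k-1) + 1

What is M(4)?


M(4) = 2 * M(3) + 1
M(3) = 2 * M(2) + 1
M(2) = 2 * M(1) + 1
M(1) = 1  (base case)
M(2) = 2 * 1 + 1 = 3
M(3) = 2 * 3 + 1 = 7
M(4) = 2 * 7 + 1 = 15

15


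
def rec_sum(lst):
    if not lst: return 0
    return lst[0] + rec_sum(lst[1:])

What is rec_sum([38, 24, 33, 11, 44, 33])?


rec_sum([38, 24, 33, 11, 44, 33]) = 38 + rec_sum([24, 33, 11, 44, 33])
rec_sum([24, 33, 11, 44, 33]) = 24 + rec_sum([33, 11, 44, 33])
rec_sum([33, 11, 44, 33]) = 33 + rec_sum([11, 44, 33])
rec_sum([11, 44, 33]) = 11 + rec_sum([44, 33])
rec_sum([44, 33]) = 44 + rec_sum([33])
rec_sum([33]) = 33 + rec_sum([])
rec_sum([]) = 0  (base case)
Total: 38 + 24 + 33 + 11 + 44 + 33 + 0 = 183

183


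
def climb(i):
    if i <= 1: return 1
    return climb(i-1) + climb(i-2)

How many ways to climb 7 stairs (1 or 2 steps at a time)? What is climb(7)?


Building up from base cases:
climb(0) = 1
climb(1) = 1
climb(2) = climb(1) + climb(0) = 1 + 1 = 2
climb(3) = climb(2) + climb(1) = 2 + 1 = 3
climb(4) = climb(3) + climb(2) = 3 + 2 = 5
climb(5) = climb(4) + climb(3) = 5 + 3 = 8
climb(6) = climb(5) + climb(4) = 8 + 5 = 13
climb(7) = climb(6) + climb(5) = 13 + 8 = 21

21


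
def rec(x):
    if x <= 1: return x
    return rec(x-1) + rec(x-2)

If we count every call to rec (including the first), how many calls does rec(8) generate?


Let C(n) = total calls for rec(n)
C(0) = 1, C(1) = 1
C(2) = 1 + C(1) + C(0) = 1 + 1 + 1 = 3
C(3) = 1 + C(2) + C(1) = 1 + 3 + 1 = 5
C(4) = 1 + C(3) + C(2) = 1 + 5 + 3 = 9
C(5) = 1 + C(4) + C(3) = 1 + 9 + 5 = 15
C(6) = 1 + C(5) + C(4) = 1 + 15 + 9 = 25
C(7) = 1 + C(6) + C(5) = 1 + 25 + 15 = 41
C(8) = 1 + C(7) + C(6) = 1 + 41 + 25 = 67

67


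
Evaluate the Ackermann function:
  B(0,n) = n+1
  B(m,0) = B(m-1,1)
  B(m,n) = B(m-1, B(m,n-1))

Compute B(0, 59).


B(0, 59) = 60
Result: B(0, 59) = 60

60


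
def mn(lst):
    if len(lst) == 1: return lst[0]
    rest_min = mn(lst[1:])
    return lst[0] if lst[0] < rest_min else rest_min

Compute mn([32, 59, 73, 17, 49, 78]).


mn([32, 59, 73, 17, 49, 78]): compare 32 with mn([59, 73, 17, 49, 78])
mn([59, 73, 17, 49, 78]): compare 59 with mn([73, 17, 49, 78])
mn([73, 17, 49, 78]): compare 73 with mn([17, 49, 78])
mn([17, 49, 78]): compare 17 with mn([49, 78])
mn([49, 78]): compare 49 with mn([78])
mn([78]) = 78  (base case)
Compare 49 with 78 -> 49
Compare 17 with 49 -> 17
Compare 73 with 17 -> 17
Compare 59 with 17 -> 17
Compare 32 with 17 -> 17

17


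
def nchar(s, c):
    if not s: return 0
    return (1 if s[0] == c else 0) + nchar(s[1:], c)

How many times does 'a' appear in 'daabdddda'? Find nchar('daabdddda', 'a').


s[0]='d' != 'a' -> 0
s[0]='a' == 'a' -> 1
s[0]='a' == 'a' -> 1
s[0]='b' != 'a' -> 0
s[0]='d' != 'a' -> 0
s[0]='d' != 'a' -> 0
s[0]='d' != 'a' -> 0
s[0]='d' != 'a' -> 0
s[0]='a' == 'a' -> 1
Sum: 0 + 1 + 1 + 0 + 0 + 0 + 0 + 0 + 1 = 3

3


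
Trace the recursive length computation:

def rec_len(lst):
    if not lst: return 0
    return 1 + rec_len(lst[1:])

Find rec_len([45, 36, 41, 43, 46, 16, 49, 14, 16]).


rec_len([45, 36, 41, 43, 46, 16, 49, 14, 16]) = 1 + rec_len([36, 41, 43, 46, 16, 49, 14, 16])
rec_len([36, 41, 43, 46, 16, 49, 14, 16]) = 1 + rec_len([41, 43, 46, 16, 49, 14, 16])
rec_len([41, 43, 46, 16, 49, 14, 16]) = 1 + rec_len([43, 46, 16, 49, 14, 16])
rec_len([43, 46, 16, 49, 14, 16]) = 1 + rec_len([46, 16, 49, 14, 16])
rec_len([46, 16, 49, 14, 16]) = 1 + rec_len([16, 49, 14, 16])
rec_len([16, 49, 14, 16]) = 1 + rec_len([49, 14, 16])
rec_len([49, 14, 16]) = 1 + rec_len([14, 16])
rec_len([14, 16]) = 1 + rec_len([16])
rec_len([16]) = 1 + rec_len([])
rec_len([]) = 0  (base case)
Unwinding: 1 + 1 + 1 + 1 + 1 + 1 + 1 + 1 + 1 + 0 = 9

9


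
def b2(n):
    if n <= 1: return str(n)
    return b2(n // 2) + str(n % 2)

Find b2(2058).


b2(2058) = b2(1029) + '0'
b2(1029) = b2(514) + '1'
b2(514) = b2(257) + '0'
b2(257) = b2(128) + '1'
b2(128) = b2(64) + '0'
b2(64) = b2(32) + '0'
b2(32) = b2(16) + '0'
b2(16) = b2(8) + '0'
b2(8) = b2(4) + '0'
b2(4) = b2(2) + '0'
b2(2) = b2(1) + '0'
b2(1) = '1'  (base case)
Concatenating: '1' + '0' + '0' + '0' + '0' + '0' + '0' + '0' + '1' + '0' + '1' + '0' = '100000001010'

100000001010


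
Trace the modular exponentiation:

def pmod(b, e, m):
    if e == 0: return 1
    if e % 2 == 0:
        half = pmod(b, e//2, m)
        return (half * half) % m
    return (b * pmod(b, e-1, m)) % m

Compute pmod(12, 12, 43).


pmod(12, 12, 43): e is even, compute pmod(12, 6, 43)
  pmod(12, 6, 43): e is even, compute pmod(12, 3, 43)
    pmod(12, 3, 43): e is odd, compute pmod(12, 2, 43)
      pmod(12, 2, 43): e is even, compute pmod(12, 1, 43)
        pmod(12, 1, 43): e is odd, compute pmod(12, 0, 43)
          pmod(12, 0, 43) = 1
        (12 * 1) % 43 = 12
      half=12, (12*12) % 43 = 15
    (12 * 15) % 43 = 8
  half=8, (8*8) % 43 = 21
half=21, (21*21) % 43 = 11

11


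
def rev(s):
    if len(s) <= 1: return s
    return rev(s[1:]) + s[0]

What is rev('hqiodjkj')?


rev('hqiodjkj') = rev('qiodjkj') + 'h'
rev('qiodjkj') = rev('iodjkj') + 'q'
rev('iodjkj') = rev('odjkj') + 'i'
rev('odjkj') = rev('djkj') + 'o'
rev('djkj') = rev('jkj') + 'd'
rev('jkj') = rev('kj') + 'j'
rev('kj') = rev('j') + 'k'
rev('j') = 'j'  (base case)
Concatenating: 'j' + 'k' + 'j' + 'd' + 'o' + 'i' + 'q' + 'h' = 'jkjdoiqh'

jkjdoiqh


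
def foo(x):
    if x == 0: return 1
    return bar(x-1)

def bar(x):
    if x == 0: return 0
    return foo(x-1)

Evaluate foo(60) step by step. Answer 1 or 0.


foo(60) = bar(59)
bar(59) = foo(58)
foo(58) = bar(57)
bar(57) = foo(56)
foo(56) = bar(55)
bar(55) = foo(54)
foo(54) = bar(53)
bar(53) = foo(52)
foo(52) = bar(51)
bar(51) = foo(50)
foo(50) = bar(49)
bar(49) = foo(48)
foo(48) = bar(47)
bar(47) = foo(46)
foo(46) = bar(45)
bar(45) = foo(44)
foo(44) = bar(43)
bar(43) = foo(42)
foo(42) = bar(41)
bar(41) = foo(40)
foo(40) = bar(39)
bar(39) = foo(38)
foo(38) = bar(37)
bar(37) = foo(36)
foo(36) = bar(35)
bar(35) = foo(34)
foo(34) = bar(33)
bar(33) = foo(32)
foo(32) = bar(31)
bar(31) = foo(30)
foo(30) = bar(29)
bar(29) = foo(28)
foo(28) = bar(27)
bar(27) = foo(26)
foo(26) = bar(25)
bar(25) = foo(24)
foo(24) = bar(23)
bar(23) = foo(22)
foo(22) = bar(21)
bar(21) = foo(20)
foo(20) = bar(19)
bar(19) = foo(18)
foo(18) = bar(17)
bar(17) = foo(16)
foo(16) = bar(15)
bar(15) = foo(14)
foo(14) = bar(13)
bar(13) = foo(12)
foo(12) = bar(11)
bar(11) = foo(10)
foo(10) = bar(9)
bar(9) = foo(8)
foo(8) = bar(7)
bar(7) = foo(6)
foo(6) = bar(5)
bar(5) = foo(4)
foo(4) = bar(3)
bar(3) = foo(2)
foo(2) = bar(1)
bar(1) = foo(0)
foo(0) = 1  (base case)
Result: 1

1


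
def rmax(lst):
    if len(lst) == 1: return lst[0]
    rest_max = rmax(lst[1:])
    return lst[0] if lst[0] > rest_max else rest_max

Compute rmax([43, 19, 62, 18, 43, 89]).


rmax([43, 19, 62, 18, 43, 89]): compare 43 with rmax([19, 62, 18, 43, 89])
rmax([19, 62, 18, 43, 89]): compare 19 with rmax([62, 18, 43, 89])
rmax([62, 18, 43, 89]): compare 62 with rmax([18, 43, 89])
rmax([18, 43, 89]): compare 18 with rmax([43, 89])
rmax([43, 89]): compare 43 with rmax([89])
rmax([89]) = 89  (base case)
Compare 43 with 89 -> 89
Compare 18 with 89 -> 89
Compare 62 with 89 -> 89
Compare 19 with 89 -> 89
Compare 43 with 89 -> 89

89


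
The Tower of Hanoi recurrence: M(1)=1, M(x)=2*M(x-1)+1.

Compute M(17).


M(17) = 2 * M(16) + 1
M(16) = 2 * M(15) + 1
M(15) = 2 * M(14) + 1
M(14) = 2 * M(13) + 1
M(13) = 2 * M(12) + 1
M(12) = 2 * M(11) + 1
M(11) = 2 * M(10) + 1
M(10) = 2 * M(9) + 1
M(9) = 2 * M(8) + 1
M(8) = 2 * M(7) + 1
M(7) = 2 * M(6) + 1
M(6) = 2 * M(5) + 1
M(5) = 2 * M(4) + 1
M(4) = 2 * M(3) + 1
M(3) = 2 * M(2) + 1
M(2) = 2 * M(1) + 1
M(1) = 1  (base case)
M(2) = 2 * 1 + 1 = 3
M(3) = 2 * 3 + 1 = 7
M(4) = 2 * 7 + 1 = 15
M(5) = 2 * 15 + 1 = 31
M(6) = 2 * 31 + 1 = 63
M(7) = 2 * 63 + 1 = 127
M(8) = 2 * 127 + 1 = 255
M(9) = 2 * 255 + 1 = 511
M(10) = 2 * 511 + 1 = 1023
M(11) = 2 * 1023 + 1 = 2047
M(12) = 2 * 2047 + 1 = 4095
M(13) = 2 * 4095 + 1 = 8191
M(14) = 2 * 8191 + 1 = 16383
M(15) = 2 * 16383 + 1 = 32767
M(16) = 2 * 32767 + 1 = 65535
M(17) = 2 * 65535 + 1 = 131071

131071


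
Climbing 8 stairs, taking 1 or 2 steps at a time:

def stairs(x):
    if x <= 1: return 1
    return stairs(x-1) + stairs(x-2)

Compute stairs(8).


Building up from base cases:
stairs(0) = 1
stairs(1) = 1
stairs(2) = stairs(1) + stairs(0) = 1 + 1 = 2
stairs(3) = stairs(2) + stairs(1) = 2 + 1 = 3
stairs(4) = stairs(3) + stairs(2) = 3 + 2 = 5
stairs(5) = stairs(4) + stairs(3) = 5 + 3 = 8
stairs(6) = stairs(5) + stairs(4) = 8 + 5 = 13
stairs(7) = stairs(6) + stairs(5) = 13 + 8 = 21
stairs(8) = stairs(7) + stairs(6) = 21 + 13 = 34

34


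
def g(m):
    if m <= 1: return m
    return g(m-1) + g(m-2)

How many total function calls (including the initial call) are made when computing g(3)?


Let C(n) = total calls for g(n)
C(0) = 1, C(1) = 1
C(2) = 1 + C(1) + C(0) = 1 + 1 + 1 = 3
C(3) = 1 + C(2) + C(1) = 1 + 3 + 1 = 5

5


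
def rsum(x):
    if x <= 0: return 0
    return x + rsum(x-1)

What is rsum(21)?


rsum(21)
= 21 + 20 + 19 + 18 + 17 + 16 + 15 + 14 + 13 + 12 + 11 + 10 + 9 + 8 + 7 + 6 + 5 + 4 + 3 + 2 + 1 + rsum(0)
= 21 + 20 + 19 + 18 + 17 + 16 + 15 + 14 + 13 + 12 + 11 + 10 + 9 + 8 + 7 + 6 + 5 + 4 + 3 + 2 + 1 + 0
= 231

231


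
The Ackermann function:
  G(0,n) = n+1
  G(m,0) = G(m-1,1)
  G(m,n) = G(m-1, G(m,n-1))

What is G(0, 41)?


G(0, 41) = 42
Result: G(0, 41) = 42

42


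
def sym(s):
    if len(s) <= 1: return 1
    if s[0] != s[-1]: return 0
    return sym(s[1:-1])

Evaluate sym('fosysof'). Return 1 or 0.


sym('fosysof'): s[0]='f' == s[-1]='f' -> check sym('osyso')
sym('osyso'): s[0]='o' == s[-1]='o' -> check sym('sys')
sym('sys'): s[0]='s' == s[-1]='s' -> check sym('y')
sym('y'): len <= 1 -> return 1  (base case)
Result: 1 (palindrome)

1


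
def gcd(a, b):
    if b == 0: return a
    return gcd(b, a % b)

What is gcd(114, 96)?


gcd(114, 96) = gcd(96, 18)
gcd(96, 18) = gcd(18, 6)
gcd(18, 6) = gcd(6, 0)
gcd(6, 0) = 6  (base case)

6


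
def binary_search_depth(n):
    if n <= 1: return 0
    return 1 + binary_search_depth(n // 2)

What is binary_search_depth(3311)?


3311 / 2 = 1655
1655 / 2 = 827
827 / 2 = 413
413 / 2 = 206
206 / 2 = 103
103 / 2 = 51
51 / 2 = 25
25 / 2 = 12
12 / 2 = 6
6 / 2 = 3
3 / 2 = 1
Reached 1 after 11 halvings

11


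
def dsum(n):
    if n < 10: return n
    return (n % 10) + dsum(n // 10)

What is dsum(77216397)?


dsum(77216397) = 7 + dsum(7721639)
dsum(7721639) = 9 + dsum(772163)
dsum(772163) = 3 + dsum(77216)
dsum(77216) = 6 + dsum(7721)
dsum(7721) = 1 + dsum(772)
dsum(772) = 2 + dsum(77)
dsum(77) = 7 + dsum(7)
dsum(7) = 7  (base case)
Total: 7 + 9 + 3 + 6 + 1 + 2 + 7 + 7 = 42

42


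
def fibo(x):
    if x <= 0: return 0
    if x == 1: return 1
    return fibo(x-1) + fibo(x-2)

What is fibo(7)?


Computing fibo(7) bottom-up:
fibo(0) = 0
fibo(1) = 1
fibo(2) = fibo(1) + fibo(0) = 1 + 0 = 1
fibo(3) = fibo(2) + fibo(1) = 1 + 1 = 2
fibo(4) = fibo(3) + fibo(2) = 2 + 1 = 3
fibo(5) = fibo(4) + fibo(3) = 3 + 2 = 5
fibo(6) = fibo(5) + fibo(4) = 5 + 3 = 8
fibo(7) = fibo(6) + fibo(5) = 8 + 5 = 13

13


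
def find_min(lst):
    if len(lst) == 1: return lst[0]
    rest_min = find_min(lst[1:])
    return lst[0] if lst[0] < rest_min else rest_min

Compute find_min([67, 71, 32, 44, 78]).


find_min([67, 71, 32, 44, 78]): compare 67 with find_min([71, 32, 44, 78])
find_min([71, 32, 44, 78]): compare 71 with find_min([32, 44, 78])
find_min([32, 44, 78]): compare 32 with find_min([44, 78])
find_min([44, 78]): compare 44 with find_min([78])
find_min([78]) = 78  (base case)
Compare 44 with 78 -> 44
Compare 32 with 44 -> 32
Compare 71 with 32 -> 32
Compare 67 with 32 -> 32

32


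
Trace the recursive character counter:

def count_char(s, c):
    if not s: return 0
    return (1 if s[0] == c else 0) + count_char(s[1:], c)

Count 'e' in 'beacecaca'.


s[0]='b' != 'e' -> 0
s[0]='e' == 'e' -> 1
s[0]='a' != 'e' -> 0
s[0]='c' != 'e' -> 0
s[0]='e' == 'e' -> 1
s[0]='c' != 'e' -> 0
s[0]='a' != 'e' -> 0
s[0]='c' != 'e' -> 0
s[0]='a' != 'e' -> 0
Sum: 0 + 1 + 0 + 0 + 1 + 0 + 0 + 0 + 0 = 2

2


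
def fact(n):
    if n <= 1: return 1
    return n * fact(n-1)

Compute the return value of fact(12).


fact(12)
= 12 * fact(11)
= 12 * 11 * fact(10)
= 12 * 11 * 10 * fact(9)
= 12 * 11 * 10 * 9 * fact(8)
= 12 * 11 * 10 * 9 * 8 * fact(7)
= 12 * 11 * 10 * 9 * 8 * 7 * fact(6)
= 12 * 11 * 10 * 9 * 8 * 7 * 6 * fact(5)
= 12 * 11 * 10 * 9 * 8 * 7 * 6 * 5 * fact(4)
= 12 * 11 * 10 * 9 * 8 * 7 * 6 * 5 * 4 * fact(3)
= 12 * 11 * 10 * 9 * 8 * 7 * 6 * 5 * 4 * 3 * fact(2)
= 12 * 11 * 10 * 9 * 8 * 7 * 6 * 5 * 4 * 3 * 2 * fact(1)
= 12 * 11 * 10 * 9 * 8 * 7 * 6 * 5 * 4 * 3 * 2 * 1
= 479001600

479001600


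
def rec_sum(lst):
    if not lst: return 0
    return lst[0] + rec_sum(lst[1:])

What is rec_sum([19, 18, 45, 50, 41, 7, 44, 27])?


rec_sum([19, 18, 45, 50, 41, 7, 44, 27]) = 19 + rec_sum([18, 45, 50, 41, 7, 44, 27])
rec_sum([18, 45, 50, 41, 7, 44, 27]) = 18 + rec_sum([45, 50, 41, 7, 44, 27])
rec_sum([45, 50, 41, 7, 44, 27]) = 45 + rec_sum([50, 41, 7, 44, 27])
rec_sum([50, 41, 7, 44, 27]) = 50 + rec_sum([41, 7, 44, 27])
rec_sum([41, 7, 44, 27]) = 41 + rec_sum([7, 44, 27])
rec_sum([7, 44, 27]) = 7 + rec_sum([44, 27])
rec_sum([44, 27]) = 44 + rec_sum([27])
rec_sum([27]) = 27 + rec_sum([])
rec_sum([]) = 0  (base case)
Total: 19 + 18 + 45 + 50 + 41 + 7 + 44 + 27 + 0 = 251

251


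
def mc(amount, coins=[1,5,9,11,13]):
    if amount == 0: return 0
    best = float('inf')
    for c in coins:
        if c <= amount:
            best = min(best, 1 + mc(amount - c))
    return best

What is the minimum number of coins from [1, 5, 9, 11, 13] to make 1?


Building up with DP:
mc(0) = 0
mc(1) = min(1+mc(0)=1+0=1) = 1

1


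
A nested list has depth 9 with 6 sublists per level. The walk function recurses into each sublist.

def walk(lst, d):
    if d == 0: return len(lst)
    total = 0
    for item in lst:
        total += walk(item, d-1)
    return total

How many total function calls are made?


At depth 0 (root): 1 call
At depth 1: each of 1 parents calls walk on 6 children = 6 calls
At depth 2: each of 6 parents calls walk on 6 children = 36 calls
At depth 3: each of 36 parents calls walk on 6 children = 216 calls
At depth 4: each of 216 parents calls walk on 6 children = 1296 calls
At depth 5: each of 1296 parents calls walk on 6 children = 7776 calls
At depth 6: each of 7776 parents calls walk on 6 children = 46656 calls
At depth 7: each of 46656 parents calls walk on 6 children = 279936 calls
At depth 8: each of 279936 parents calls walk on 6 children = 1679616 calls
At depth 9: each of 1679616 parents calls walk on 6 children = 10077696 calls
Total: 1 + 6 + 36 + 216 + 1296 + 7776 + 46656 + 279936 + 1679616 + 10077696 = 12093235

12093235


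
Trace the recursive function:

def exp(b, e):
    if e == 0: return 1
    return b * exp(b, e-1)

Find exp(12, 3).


exp(12, 3)
= 12 * exp(12, 2)
= 12 * 12 * exp(12, 1)
= 12 * 12 * 12 * exp(12, 0)
= 12 * 12 * 12 * 1
= 1728

1728


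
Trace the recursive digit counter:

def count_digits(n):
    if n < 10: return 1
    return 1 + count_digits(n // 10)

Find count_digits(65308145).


count_digits(65308145) = 1 + count_digits(6530814)
count_digits(6530814) = 1 + count_digits(653081)
count_digits(653081) = 1 + count_digits(65308)
count_digits(65308) = 1 + count_digits(6530)
count_digits(6530) = 1 + count_digits(653)
count_digits(653) = 1 + count_digits(65)
count_digits(65) = 1 + count_digits(6)
count_digits(6) = 1  (base case: 6 < 10)
Unwinding: 1 + 1 + 1 + 1 + 1 + 1 + 1 + 1 = 8

8


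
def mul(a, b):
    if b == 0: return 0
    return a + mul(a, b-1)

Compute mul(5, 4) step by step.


mul(5, 4) = 5 + mul(5, 3)
mul(5, 3) = 5 + mul(5, 2)
mul(5, 2) = 5 + mul(5, 1)
mul(5, 1) = 5 + mul(5, 0)
mul(5, 0) = 0  (base case)
Total: 5 + 5 + 5 + 5 + 0 = 20

20


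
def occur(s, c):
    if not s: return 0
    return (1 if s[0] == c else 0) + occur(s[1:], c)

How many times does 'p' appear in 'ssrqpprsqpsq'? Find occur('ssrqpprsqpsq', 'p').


s[0]='s' != 'p' -> 0
s[0]='s' != 'p' -> 0
s[0]='r' != 'p' -> 0
s[0]='q' != 'p' -> 0
s[0]='p' == 'p' -> 1
s[0]='p' == 'p' -> 1
s[0]='r' != 'p' -> 0
s[0]='s' != 'p' -> 0
s[0]='q' != 'p' -> 0
s[0]='p' == 'p' -> 1
s[0]='s' != 'p' -> 0
s[0]='q' != 'p' -> 0
Sum: 0 + 0 + 0 + 0 + 1 + 1 + 0 + 0 + 0 + 1 + 0 + 0 = 3

3


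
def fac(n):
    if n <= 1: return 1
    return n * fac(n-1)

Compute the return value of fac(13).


fac(13)
= 13 * fac(12)
= 13 * 12 * fac(11)
= 13 * 12 * 11 * fac(10)
= 13 * 12 * 11 * 10 * fac(9)
= 13 * 12 * 11 * 10 * 9 * fac(8)
= 13 * 12 * 11 * 10 * 9 * 8 * fac(7)
= 13 * 12 * 11 * 10 * 9 * 8 * 7 * fac(6)
= 13 * 12 * 11 * 10 * 9 * 8 * 7 * 6 * fac(5)
= 13 * 12 * 11 * 10 * 9 * 8 * 7 * 6 * 5 * fac(4)
= 13 * 12 * 11 * 10 * 9 * 8 * 7 * 6 * 5 * 4 * fac(3)
= 13 * 12 * 11 * 10 * 9 * 8 * 7 * 6 * 5 * 4 * 3 * fac(2)
= 13 * 12 * 11 * 10 * 9 * 8 * 7 * 6 * 5 * 4 * 3 * 2 * fac(1)
= 13 * 12 * 11 * 10 * 9 * 8 * 7 * 6 * 5 * 4 * 3 * 2 * 1
= 6227020800

6227020800


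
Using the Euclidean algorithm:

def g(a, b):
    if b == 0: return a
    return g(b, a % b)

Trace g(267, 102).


g(267, 102) = g(102, 63)
g(102, 63) = g(63, 39)
g(63, 39) = g(39, 24)
g(39, 24) = g(24, 15)
g(24, 15) = g(15, 9)
g(15, 9) = g(9, 6)
g(9, 6) = g(6, 3)
g(6, 3) = g(3, 0)
g(3, 0) = 3  (base case)

3


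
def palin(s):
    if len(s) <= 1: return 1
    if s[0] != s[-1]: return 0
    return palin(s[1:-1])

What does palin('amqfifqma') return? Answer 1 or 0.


palin('amqfifqma'): s[0]='a' == s[-1]='a' -> check palin('mqfifqm')
palin('mqfifqm'): s[0]='m' == s[-1]='m' -> check palin('qfifq')
palin('qfifq'): s[0]='q' == s[-1]='q' -> check palin('fif')
palin('fif'): s[0]='f' == s[-1]='f' -> check palin('i')
palin('i'): len <= 1 -> return 1  (base case)
Result: 1 (palindrome)

1


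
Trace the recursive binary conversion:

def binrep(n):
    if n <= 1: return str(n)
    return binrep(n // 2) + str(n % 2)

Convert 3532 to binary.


binrep(3532) = binrep(1766) + '0'
binrep(1766) = binrep(883) + '0'
binrep(883) = binrep(441) + '1'
binrep(441) = binrep(220) + '1'
binrep(220) = binrep(110) + '0'
binrep(110) = binrep(55) + '0'
binrep(55) = binrep(27) + '1'
binrep(27) = binrep(13) + '1'
binrep(13) = binrep(6) + '1'
binrep(6) = binrep(3) + '0'
binrep(3) = binrep(1) + '1'
binrep(1) = '1'  (base case)
Concatenating: '1' + '1' + '0' + '1' + '1' + '1' + '0' + '0' + '1' + '1' + '0' + '0' = '110111001100'

110111001100


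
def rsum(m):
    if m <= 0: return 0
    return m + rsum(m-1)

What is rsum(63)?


rsum(63)
= 63 + 62 + 61 + 60 + 59 + 58 + 57 + 56 + 55 + 54 + 53 + 52 + 51 + 50 + 49 + 48 + 47 + 46 + 45 + 44 + 43 + 42 + 41 + 40 + 39 + 38 + 37 + 36 + 35 + 34 + 33 + 32 + 31 + 30 + 29 + 28 + 27 + 26 + 25 + 24 + 23 + 22 + 21 + 20 + 19 + 18 + 17 + 16 + 15 + 14 + 13 + 12 + 11 + 10 + 9 + 8 + 7 + 6 + 5 + 4 + 3 + 2 + 1 + rsum(0)
= 63 + 62 + 61 + 60 + 59 + 58 + 57 + 56 + 55 + 54 + 53 + 52 + 51 + 50 + 49 + 48 + 47 + 46 + 45 + 44 + 43 + 42 + 41 + 40 + 39 + 38 + 37 + 36 + 35 + 34 + 33 + 32 + 31 + 30 + 29 + 28 + 27 + 26 + 25 + 24 + 23 + 22 + 21 + 20 + 19 + 18 + 17 + 16 + 15 + 14 + 13 + 12 + 11 + 10 + 9 + 8 + 7 + 6 + 5 + 4 + 3 + 2 + 1 + 0
= 2016

2016


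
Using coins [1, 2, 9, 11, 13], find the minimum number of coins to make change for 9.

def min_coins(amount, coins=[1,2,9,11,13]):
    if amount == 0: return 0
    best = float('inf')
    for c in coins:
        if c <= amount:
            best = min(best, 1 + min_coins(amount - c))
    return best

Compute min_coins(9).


Building up with DP:
min_coins(0) = 0
min_coins(1) = min(1+min_coins(0)=1+0=1) = 1
min_coins(2) = min(1+min_coins(1)=1+1=2, 1+min_coins(0)=1+0=1) = 1
min_coins(3) = min(1+min_coins(2)=1+1=2, 1+min_coins(1)=1+1=2) = 2
min_coins(4) = min(1+min_coins(3)=1+2=3, 1+min_coins(2)=1+1=2) = 2
min_coins(5) = min(1+min_coins(4)=1+2=3, 1+min_coins(3)=1+2=3) = 3
min_coins(6) = min(1+min_coins(5)=1+3=4, 1+min_coins(4)=1+2=3) = 3
min_coins(7) = min(1+min_coins(6)=1+3=4, 1+min_coins(5)=1+3=4) = 4
min_coins(8) = min(1+min_coins(7)=1+4=5, 1+min_coins(6)=1+3=4) = 4
min_coins(9) = min(1+min_coins(8)=1+4=5, 1+min_coins(7)=1+4=5, 1+min_coins(0)=1+0=1) = 1

1


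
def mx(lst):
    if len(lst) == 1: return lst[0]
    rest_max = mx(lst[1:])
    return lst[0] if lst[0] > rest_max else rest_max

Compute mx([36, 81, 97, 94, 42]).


mx([36, 81, 97, 94, 42]): compare 36 with mx([81, 97, 94, 42])
mx([81, 97, 94, 42]): compare 81 with mx([97, 94, 42])
mx([97, 94, 42]): compare 97 with mx([94, 42])
mx([94, 42]): compare 94 with mx([42])
mx([42]) = 42  (base case)
Compare 94 with 42 -> 94
Compare 97 with 94 -> 97
Compare 81 with 97 -> 97
Compare 36 with 97 -> 97

97


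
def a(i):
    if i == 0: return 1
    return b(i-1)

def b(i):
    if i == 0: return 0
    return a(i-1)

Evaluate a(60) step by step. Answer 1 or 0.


a(60) = b(59)
b(59) = a(58)
a(58) = b(57)
b(57) = a(56)
a(56) = b(55)
b(55) = a(54)
a(54) = b(53)
b(53) = a(52)
a(52) = b(51)
b(51) = a(50)
a(50) = b(49)
b(49) = a(48)
a(48) = b(47)
b(47) = a(46)
a(46) = b(45)
b(45) = a(44)
a(44) = b(43)
b(43) = a(42)
a(42) = b(41)
b(41) = a(40)
a(40) = b(39)
b(39) = a(38)
a(38) = b(37)
b(37) = a(36)
a(36) = b(35)
b(35) = a(34)
a(34) = b(33)
b(33) = a(32)
a(32) = b(31)
b(31) = a(30)
a(30) = b(29)
b(29) = a(28)
a(28) = b(27)
b(27) = a(26)
a(26) = b(25)
b(25) = a(24)
a(24) = b(23)
b(23) = a(22)
a(22) = b(21)
b(21) = a(20)
a(20) = b(19)
b(19) = a(18)
a(18) = b(17)
b(17) = a(16)
a(16) = b(15)
b(15) = a(14)
a(14) = b(13)
b(13) = a(12)
a(12) = b(11)
b(11) = a(10)
a(10) = b(9)
b(9) = a(8)
a(8) = b(7)
b(7) = a(6)
a(6) = b(5)
b(5) = a(4)
a(4) = b(3)
b(3) = a(2)
a(2) = b(1)
b(1) = a(0)
a(0) = 1  (base case)
Result: 1

1
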